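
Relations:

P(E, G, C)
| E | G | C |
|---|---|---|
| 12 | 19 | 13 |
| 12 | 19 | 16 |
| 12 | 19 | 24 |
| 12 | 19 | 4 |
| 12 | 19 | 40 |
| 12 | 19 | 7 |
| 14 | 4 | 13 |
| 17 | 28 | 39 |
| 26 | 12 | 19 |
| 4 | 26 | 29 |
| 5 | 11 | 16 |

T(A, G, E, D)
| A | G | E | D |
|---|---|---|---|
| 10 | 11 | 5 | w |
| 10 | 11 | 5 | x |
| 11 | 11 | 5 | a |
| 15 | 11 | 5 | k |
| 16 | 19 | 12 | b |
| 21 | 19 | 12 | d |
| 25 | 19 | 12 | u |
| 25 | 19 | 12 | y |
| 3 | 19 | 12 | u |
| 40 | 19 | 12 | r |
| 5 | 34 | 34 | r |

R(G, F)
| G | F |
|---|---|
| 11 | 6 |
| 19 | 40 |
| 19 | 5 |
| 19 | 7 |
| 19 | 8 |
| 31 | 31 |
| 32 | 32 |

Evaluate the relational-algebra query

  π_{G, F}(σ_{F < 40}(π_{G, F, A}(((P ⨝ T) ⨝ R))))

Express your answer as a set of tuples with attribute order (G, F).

{(11, 6), (19, 5), (19, 7), (19, 8)}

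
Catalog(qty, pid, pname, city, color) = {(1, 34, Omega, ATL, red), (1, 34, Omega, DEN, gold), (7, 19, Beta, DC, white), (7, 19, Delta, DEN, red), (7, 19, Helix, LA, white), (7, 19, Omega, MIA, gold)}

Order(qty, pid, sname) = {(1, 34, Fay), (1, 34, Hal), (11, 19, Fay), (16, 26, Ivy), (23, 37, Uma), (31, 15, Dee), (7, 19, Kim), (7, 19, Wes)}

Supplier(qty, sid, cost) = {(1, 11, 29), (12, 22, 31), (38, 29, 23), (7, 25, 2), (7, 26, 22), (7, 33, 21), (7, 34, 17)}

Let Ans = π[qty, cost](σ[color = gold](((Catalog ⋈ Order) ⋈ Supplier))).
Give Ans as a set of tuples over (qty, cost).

Joining Catalog and Order on qty, pid yields {(1, 34, Omega, ATL, red, Fay), (1, 34, Omega, ATL, red, Hal), (1, 34, Omega, DEN, gold, Fay), (1, 34, Omega, DEN, gold, Hal), (7, 19, Beta, DC, white, Kim), (7, 19, Beta, DC, white, Wes), (7, 19, Delta, DEN, red, Kim), (7, 19, Delta, DEN, red, Wes), (7, 19, Helix, LA, white, Kim), (7, 19, Helix, LA, white, Wes), (7, 19, Omega, MIA, gold, Kim), (7, 19, Omega, MIA, gold, Wes)}.
Joining (Catalog ⋈ Order) and Supplier on qty yields {(1, 34, Omega, ATL, red, Fay, 11, 29), (1, 34, Omega, ATL, red, Hal, 11, 29), (1, 34, Omega, DEN, gold, Fay, 11, 29), (1, 34, Omega, DEN, gold, Hal, 11, 29), (7, 19, Beta, DC, white, Kim, 25, 2), (7, 19, Beta, DC, white, Kim, 26, 22), (7, 19, Beta, DC, white, Kim, 33, 21), (7, 19, Beta, DC, white, Kim, 34, 17), (7, 19, Beta, DC, white, Wes, 25, 2), (7, 19, Beta, DC, white, Wes, 26, 22), (7, 19, Beta, DC, white, Wes, 33, 21), (7, 19, Beta, DC, white, Wes, 34, 17), (7, 19, Delta, DEN, red, Kim, 25, 2), (7, 19, Delta, DEN, red, Kim, 26, 22), (7, 19, Delta, DEN, red, Kim, 33, 21), (7, 19, Delta, DEN, red, Kim, 34, 17), (7, 19, Delta, DEN, red, Wes, 25, 2), (7, 19, Delta, DEN, red, Wes, 26, 22), (7, 19, Delta, DEN, red, Wes, 33, 21), (7, 19, Delta, DEN, red, Wes, 34, 17), (7, 19, Helix, LA, white, Kim, 25, 2), (7, 19, Helix, LA, white, Kim, 26, 22), (7, 19, Helix, LA, white, Kim, 33, 21), (7, 19, Helix, LA, white, Kim, 34, 17), (7, 19, Helix, LA, white, Wes, 25, 2), (7, 19, Helix, LA, white, Wes, 26, 22), (7, 19, Helix, LA, white, Wes, 33, 21), (7, 19, Helix, LA, white, Wes, 34, 17), (7, 19, Omega, MIA, gold, Kim, 25, 2), (7, 19, Omega, MIA, gold, Kim, 26, 22), (7, 19, Omega, MIA, gold, Kim, 33, 21), (7, 19, Omega, MIA, gold, Kim, 34, 17), (7, 19, Omega, MIA, gold, Wes, 25, 2), (7, 19, Omega, MIA, gold, Wes, 26, 22), (7, 19, Omega, MIA, gold, Wes, 33, 21), (7, 19, Omega, MIA, gold, Wes, 34, 17)}.
Selection color = gold: {(1, 34, Omega, DEN, gold, Fay, 11, 29), (1, 34, Omega, DEN, gold, Hal, 11, 29), (7, 19, Omega, MIA, gold, Kim, 25, 2), (7, 19, Omega, MIA, gold, Kim, 26, 22), (7, 19, Omega, MIA, gold, Kim, 33, 21), (7, 19, Omega, MIA, gold, Kim, 34, 17), (7, 19, Omega, MIA, gold, Wes, 25, 2), (7, 19, Omega, MIA, gold, Wes, 26, 22), (7, 19, Omega, MIA, gold, Wes, 33, 21), (7, 19, Omega, MIA, gold, Wes, 34, 17)}
π[qty, cost]: project onto (qty, cost) (5 duplicate(s) eliminated) → {(1, 29), (7, 17), (7, 2), (7, 21), (7, 22)}

{(1, 29), (7, 17), (7, 2), (7, 21), (7, 22)}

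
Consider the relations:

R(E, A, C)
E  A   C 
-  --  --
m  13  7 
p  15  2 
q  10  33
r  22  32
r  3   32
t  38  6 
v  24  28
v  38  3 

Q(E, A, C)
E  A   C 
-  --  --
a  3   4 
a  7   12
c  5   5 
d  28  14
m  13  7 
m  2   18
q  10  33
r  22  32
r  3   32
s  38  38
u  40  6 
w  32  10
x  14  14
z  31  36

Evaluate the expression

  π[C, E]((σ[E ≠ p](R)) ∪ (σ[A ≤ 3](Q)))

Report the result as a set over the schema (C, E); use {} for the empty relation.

{(18, m), (28, v), (3, v), (32, r), (33, q), (4, a), (6, t), (7, m)}

Apply σ_{E ≠ p}; surviving tuples: {(m, 13, 7), (q, 10, 33), (r, 22, 32), (r, 3, 32), (t, 38, 6), (v, 24, 28), (v, 38, 3)}
Apply σ_{A ≤ 3}; surviving tuples: {(a, 3, 4), (m, 2, 18), (r, 3, 32)}
Set union of the two operands is {(a, 3, 4), (m, 13, 7), (m, 2, 18), (q, 10, 33), (r, 22, 32), (r, 3, 32), (t, 38, 6), (v, 24, 28), (v, 38, 3)}.
Projecting to C, E (1 duplicate(s) eliminated): {(18, m), (28, v), (3, v), (32, r), (33, q), (4, a), (6, t), (7, m)}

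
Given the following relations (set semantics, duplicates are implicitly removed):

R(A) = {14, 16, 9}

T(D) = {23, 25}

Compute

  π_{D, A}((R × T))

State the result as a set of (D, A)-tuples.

{(23, 14), (23, 16), (23, 9), (25, 14), (25, 16), (25, 9)}

R × T: Cartesian product, 3·2 = 6 tuples over (A, D).
Keep only column(s) D, A: {(23, 14), (23, 16), (23, 9), (25, 14), (25, 16), (25, 9)}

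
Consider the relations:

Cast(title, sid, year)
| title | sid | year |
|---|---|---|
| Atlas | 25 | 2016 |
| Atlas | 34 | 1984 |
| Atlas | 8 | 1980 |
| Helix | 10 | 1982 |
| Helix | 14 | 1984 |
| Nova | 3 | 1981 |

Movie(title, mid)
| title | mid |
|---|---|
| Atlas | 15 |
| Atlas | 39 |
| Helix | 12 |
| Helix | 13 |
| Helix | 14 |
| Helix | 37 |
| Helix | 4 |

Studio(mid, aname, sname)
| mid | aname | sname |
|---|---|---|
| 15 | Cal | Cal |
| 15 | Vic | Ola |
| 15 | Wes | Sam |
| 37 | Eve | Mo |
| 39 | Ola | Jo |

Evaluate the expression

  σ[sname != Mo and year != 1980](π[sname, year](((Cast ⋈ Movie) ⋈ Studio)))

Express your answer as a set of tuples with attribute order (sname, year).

{(Cal, 1984), (Cal, 2016), (Jo, 1984), (Jo, 2016), (Ola, 1984), (Ola, 2016), (Sam, 1984), (Sam, 2016)}

Cast ⋈ Movie (natural join on title): {(Atlas, 25, 2016, 15), (Atlas, 25, 2016, 39), (Atlas, 34, 1984, 15), (Atlas, 34, 1984, 39), (Atlas, 8, 1980, 15), (Atlas, 8, 1980, 39), (Helix, 10, 1982, 12), (Helix, 10, 1982, 13), (Helix, 10, 1982, 14), (Helix, 10, 1982, 37), (Helix, 10, 1982, 4), (Helix, 14, 1984, 12), (Helix, 14, 1984, 13), (Helix, 14, 1984, 14), (Helix, 14, 1984, 37), (Helix, 14, 1984, 4)}
(Cast ⋈ Movie) ⋈ Studio (natural join on mid): {(Atlas, 25, 2016, 15, Cal, Cal), (Atlas, 25, 2016, 15, Vic, Ola), (Atlas, 25, 2016, 15, Wes, Sam), (Atlas, 25, 2016, 39, Ola, Jo), (Atlas, 34, 1984, 15, Cal, Cal), (Atlas, 34, 1984, 15, Vic, Ola), (Atlas, 34, 1984, 15, Wes, Sam), (Atlas, 34, 1984, 39, Ola, Jo), (Atlas, 8, 1980, 15, Cal, Cal), (Atlas, 8, 1980, 15, Vic, Ola), (Atlas, 8, 1980, 15, Wes, Sam), (Atlas, 8, 1980, 39, Ola, Jo), (Helix, 10, 1982, 37, Eve, Mo), (Helix, 14, 1984, 37, Eve, Mo)}
π[sname, year]: project onto (sname, year) → {(Cal, 1980), (Cal, 1984), (Cal, 2016), (Jo, 1980), (Jo, 1984), (Jo, 2016), (Mo, 1982), (Mo, 1984), (Ola, 1980), (Ola, 1984), (Ola, 2016), (Sam, 1980), (Sam, 1984), (Sam, 2016)}
Filtering on sname != Mo and year != 1980 leaves {(Cal, 1984), (Cal, 2016), (Jo, 1984), (Jo, 2016), (Ola, 1984), (Ola, 2016), (Sam, 1984), (Sam, 2016)}.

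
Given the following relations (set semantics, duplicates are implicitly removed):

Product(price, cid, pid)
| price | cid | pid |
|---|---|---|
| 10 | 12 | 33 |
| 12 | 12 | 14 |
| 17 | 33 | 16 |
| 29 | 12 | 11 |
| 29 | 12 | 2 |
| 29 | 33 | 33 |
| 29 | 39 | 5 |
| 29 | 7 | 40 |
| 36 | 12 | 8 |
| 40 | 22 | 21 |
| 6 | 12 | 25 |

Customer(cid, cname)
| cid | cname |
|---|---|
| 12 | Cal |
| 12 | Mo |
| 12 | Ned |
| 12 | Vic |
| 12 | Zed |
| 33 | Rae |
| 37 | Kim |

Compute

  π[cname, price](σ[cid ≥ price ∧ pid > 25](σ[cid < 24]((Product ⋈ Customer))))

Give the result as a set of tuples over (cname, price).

Natural join on cid: {(10, 12, 33, Cal), (10, 12, 33, Mo), (10, 12, 33, Ned), (10, 12, 33, Vic), (10, 12, 33, Zed), (12, 12, 14, Cal), (12, 12, 14, Mo), (12, 12, 14, Ned), (12, 12, 14, Vic), (12, 12, 14, Zed), (17, 33, 16, Rae), (29, 12, 11, Cal), (29, 12, 11, Mo), (29, 12, 11, Ned), (29, 12, 11, Vic), (29, 12, 11, Zed), (29, 12, 2, Cal), (29, 12, 2, Mo), (29, 12, 2, Ned), (29, 12, 2, Vic), (29, 12, 2, Zed), (29, 33, 33, Rae), (36, 12, 8, Cal), (36, 12, 8, Mo), (36, 12, 8, Ned), (36, 12, 8, Vic), (36, 12, 8, Zed), (6, 12, 25, Cal), (6, 12, 25, Mo), (6, 12, 25, Ned), (6, 12, 25, Vic), (6, 12, 25, Zed)}
Apply σ_{cid < 24}; surviving tuples: {(10, 12, 33, Cal), (10, 12, 33, Mo), (10, 12, 33, Ned), (10, 12, 33, Vic), (10, 12, 33, Zed), (12, 12, 14, Cal), (12, 12, 14, Mo), (12, 12, 14, Ned), (12, 12, 14, Vic), (12, 12, 14, Zed), (29, 12, 11, Cal), (29, 12, 11, Mo), (29, 12, 11, Ned), (29, 12, 11, Vic), (29, 12, 11, Zed), (29, 12, 2, Cal), (29, 12, 2, Mo), (29, 12, 2, Ned), (29, 12, 2, Vic), (29, 12, 2, Zed), (36, 12, 8, Cal), (36, 12, 8, Mo), (36, 12, 8, Ned), (36, 12, 8, Vic), (36, 12, 8, Zed), (6, 12, 25, Cal), (6, 12, 25, Mo), (6, 12, 25, Ned), (6, 12, 25, Vic), (6, 12, 25, Zed)}
Apply σ_{cid ≥ price ∧ pid > 25}; surviving tuples: {(10, 12, 33, Cal), (10, 12, 33, Mo), (10, 12, 33, Ned), (10, 12, 33, Vic), (10, 12, 33, Zed)}
π_{cname, price} gives {(Cal, 10), (Mo, 10), (Ned, 10), (Vic, 10), (Zed, 10)}.

{(Cal, 10), (Mo, 10), (Ned, 10), (Vic, 10), (Zed, 10)}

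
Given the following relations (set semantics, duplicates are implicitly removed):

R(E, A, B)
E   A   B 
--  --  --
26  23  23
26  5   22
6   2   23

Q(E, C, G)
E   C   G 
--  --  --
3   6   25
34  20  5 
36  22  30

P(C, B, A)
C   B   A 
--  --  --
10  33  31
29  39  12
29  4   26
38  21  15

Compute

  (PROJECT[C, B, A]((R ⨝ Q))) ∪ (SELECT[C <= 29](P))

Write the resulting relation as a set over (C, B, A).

{(10, 33, 31), (29, 39, 12), (29, 4, 26)}

Natural join on E: {}
π_{C, B, A} gives {}.
σ[C <= 29]: keep tuples satisfying C <= 29 → {(10, 33, 31), (29, 39, 12), (29, 4, 26)}
Set union of the two operands is {(10, 33, 31), (29, 39, 12), (29, 4, 26)}.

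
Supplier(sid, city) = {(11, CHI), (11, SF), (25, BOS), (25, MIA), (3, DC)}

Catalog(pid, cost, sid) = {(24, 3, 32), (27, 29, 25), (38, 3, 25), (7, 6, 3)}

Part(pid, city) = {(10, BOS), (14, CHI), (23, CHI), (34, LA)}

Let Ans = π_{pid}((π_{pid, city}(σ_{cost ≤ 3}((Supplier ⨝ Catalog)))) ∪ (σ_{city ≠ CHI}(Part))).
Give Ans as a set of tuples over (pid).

{10, 34, 38}

Joining Supplier and Catalog on sid yields {(25, BOS, 27, 29), (25, BOS, 38, 3), (25, MIA, 27, 29), (25, MIA, 38, 3), (3, DC, 7, 6)}.
Filtering on cost ≤ 3 leaves {(25, BOS, 38, 3), (25, MIA, 38, 3)}.
π[pid, city]: project onto (pid, city) → {(38, BOS), (38, MIA)}
Filtering on city ≠ CHI leaves {(10, BOS), (34, LA)}.
Union: {(38, BOS), (38, MIA)} with {(10, BOS), (34, LA)} → {(10, BOS), (34, LA), (38, BOS), (38, MIA)}
π[pid]: project onto (pid) (1 duplicate(s) eliminated) → {10, 34, 38}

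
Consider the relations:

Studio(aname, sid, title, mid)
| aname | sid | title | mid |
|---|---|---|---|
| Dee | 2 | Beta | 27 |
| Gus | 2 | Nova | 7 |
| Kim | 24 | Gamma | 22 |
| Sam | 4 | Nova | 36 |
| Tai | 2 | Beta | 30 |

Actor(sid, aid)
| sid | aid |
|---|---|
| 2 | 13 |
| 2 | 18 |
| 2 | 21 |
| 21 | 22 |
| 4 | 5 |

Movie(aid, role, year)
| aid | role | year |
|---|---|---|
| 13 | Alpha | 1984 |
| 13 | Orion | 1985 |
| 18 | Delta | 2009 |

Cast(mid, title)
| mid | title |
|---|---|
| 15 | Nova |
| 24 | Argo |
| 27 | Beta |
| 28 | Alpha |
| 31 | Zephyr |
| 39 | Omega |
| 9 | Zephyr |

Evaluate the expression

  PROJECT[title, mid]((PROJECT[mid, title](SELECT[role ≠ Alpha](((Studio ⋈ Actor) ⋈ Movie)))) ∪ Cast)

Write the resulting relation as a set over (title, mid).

Studio ⋈ Actor (natural join on sid): {(Dee, 2, Beta, 27, 13), (Dee, 2, Beta, 27, 18), (Dee, 2, Beta, 27, 21), (Gus, 2, Nova, 7, 13), (Gus, 2, Nova, 7, 18), (Gus, 2, Nova, 7, 21), (Sam, 4, Nova, 36, 5), (Tai, 2, Beta, 30, 13), (Tai, 2, Beta, 30, 18), (Tai, 2, Beta, 30, 21)}
(Studio ⋈ Actor) ⋈ Movie (natural join on aid): {(Dee, 2, Beta, 27, 13, Alpha, 1984), (Dee, 2, Beta, 27, 13, Orion, 1985), (Dee, 2, Beta, 27, 18, Delta, 2009), (Gus, 2, Nova, 7, 13, Alpha, 1984), (Gus, 2, Nova, 7, 13, Orion, 1985), (Gus, 2, Nova, 7, 18, Delta, 2009), (Tai, 2, Beta, 30, 13, Alpha, 1984), (Tai, 2, Beta, 30, 13, Orion, 1985), (Tai, 2, Beta, 30, 18, Delta, 2009)}
σ[role ≠ Alpha]: keep tuples satisfying role ≠ Alpha → {(Dee, 2, Beta, 27, 13, Orion, 1985), (Dee, 2, Beta, 27, 18, Delta, 2009), (Gus, 2, Nova, 7, 13, Orion, 1985), (Gus, 2, Nova, 7, 18, Delta, 2009), (Tai, 2, Beta, 30, 13, Orion, 1985), (Tai, 2, Beta, 30, 18, Delta, 2009)}
Projecting to mid, title (3 duplicate(s) eliminated): {(27, Beta), (30, Beta), (7, Nova)}
Union: {(27, Beta), (30, Beta), (7, Nova)} with {(15, Nova), (24, Argo), (27, Beta), (28, Alpha), (31, Zephyr), (39, Omega), (9, Zephyr)} → {(15, Nova), (24, Argo), (27, Beta), (28, Alpha), (30, Beta), (31, Zephyr), (39, Omega), (7, Nova), (9, Zephyr)}
Projecting to title, mid: {(Alpha, 28), (Argo, 24), (Beta, 27), (Beta, 30), (Nova, 15), (Nova, 7), (Omega, 39), (Zephyr, 31), (Zephyr, 9)}

{(Alpha, 28), (Argo, 24), (Beta, 27), (Beta, 30), (Nova, 15), (Nova, 7), (Omega, 39), (Zephyr, 31), (Zephyr, 9)}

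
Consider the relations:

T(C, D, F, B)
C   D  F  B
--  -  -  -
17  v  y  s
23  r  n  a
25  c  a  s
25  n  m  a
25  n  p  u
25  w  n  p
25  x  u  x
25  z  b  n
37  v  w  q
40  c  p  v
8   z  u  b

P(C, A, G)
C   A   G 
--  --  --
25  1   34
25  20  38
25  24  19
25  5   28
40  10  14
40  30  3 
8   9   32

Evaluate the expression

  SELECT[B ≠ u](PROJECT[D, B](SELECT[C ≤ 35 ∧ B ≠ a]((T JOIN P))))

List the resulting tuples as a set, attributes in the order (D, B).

{(c, s), (w, p), (x, x), (z, b), (z, n)}

Natural join on C: {(25, c, a, s, 1, 34), (25, c, a, s, 20, 38), (25, c, a, s, 24, 19), (25, c, a, s, 5, 28), (25, n, m, a, 1, 34), (25, n, m, a, 20, 38), (25, n, m, a, 24, 19), (25, n, m, a, 5, 28), (25, n, p, u, 1, 34), (25, n, p, u, 20, 38), (25, n, p, u, 24, 19), (25, n, p, u, 5, 28), (25, w, n, p, 1, 34), (25, w, n, p, 20, 38), (25, w, n, p, 24, 19), (25, w, n, p, 5, 28), (25, x, u, x, 1, 34), (25, x, u, x, 20, 38), (25, x, u, x, 24, 19), (25, x, u, x, 5, 28), (25, z, b, n, 1, 34), (25, z, b, n, 20, 38), (25, z, b, n, 24, 19), (25, z, b, n, 5, 28), (40, c, p, v, 10, 14), (40, c, p, v, 30, 3), (8, z, u, b, 9, 32)}
Apply σ_{C ≤ 35 ∧ B ≠ a}; surviving tuples: {(25, c, a, s, 1, 34), (25, c, a, s, 20, 38), (25, c, a, s, 24, 19), (25, c, a, s, 5, 28), (25, n, p, u, 1, 34), (25, n, p, u, 20, 38), (25, n, p, u, 24, 19), (25, n, p, u, 5, 28), (25, w, n, p, 1, 34), (25, w, n, p, 20, 38), (25, w, n, p, 24, 19), (25, w, n, p, 5, 28), (25, x, u, x, 1, 34), (25, x, u, x, 20, 38), (25, x, u, x, 24, 19), (25, x, u, x, 5, 28), (25, z, b, n, 1, 34), (25, z, b, n, 20, 38), (25, z, b, n, 24, 19), (25, z, b, n, 5, 28), (8, z, u, b, 9, 32)}
π[D, B]: project onto (D, B) (15 duplicate(s) eliminated) → {(c, s), (n, u), (w, p), (x, x), (z, b), (z, n)}
Apply σ_{B ≠ u}; surviving tuples: {(c, s), (w, p), (x, x), (z, b), (z, n)}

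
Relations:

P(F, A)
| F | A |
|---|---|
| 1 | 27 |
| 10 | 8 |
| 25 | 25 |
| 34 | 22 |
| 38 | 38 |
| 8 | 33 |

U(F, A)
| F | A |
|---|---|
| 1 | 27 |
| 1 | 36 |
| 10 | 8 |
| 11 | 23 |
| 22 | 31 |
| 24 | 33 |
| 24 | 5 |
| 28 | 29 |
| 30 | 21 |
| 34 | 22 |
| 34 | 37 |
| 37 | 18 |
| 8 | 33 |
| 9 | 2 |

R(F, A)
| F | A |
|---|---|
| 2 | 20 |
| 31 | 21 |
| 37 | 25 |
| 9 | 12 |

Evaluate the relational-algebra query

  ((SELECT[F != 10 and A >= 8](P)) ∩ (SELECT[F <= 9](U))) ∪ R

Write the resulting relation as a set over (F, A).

Selection F != 10 and A >= 8: {(1, 27), (25, 25), (34, 22), (38, 38), (8, 33)}
Selection F <= 9: {(1, 27), (1, 36), (8, 33), (9, 2)}
Taking the intersection: {(1, 27), (8, 33)}
Taking the union: {(1, 27), (2, 20), (31, 21), (37, 25), (8, 33), (9, 12)}

{(1, 27), (2, 20), (31, 21), (37, 25), (8, 33), (9, 12)}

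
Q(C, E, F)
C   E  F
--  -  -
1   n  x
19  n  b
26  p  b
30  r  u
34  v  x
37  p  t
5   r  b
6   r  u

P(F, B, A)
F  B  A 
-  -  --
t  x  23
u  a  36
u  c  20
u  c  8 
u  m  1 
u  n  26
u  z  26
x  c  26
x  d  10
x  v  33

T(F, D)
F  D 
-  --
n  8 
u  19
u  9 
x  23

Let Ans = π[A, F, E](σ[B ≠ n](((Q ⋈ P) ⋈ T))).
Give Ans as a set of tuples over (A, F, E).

{(1, u, r), (10, x, n), (10, x, v), (20, u, r), (26, u, r), (26, x, n), (26, x, v), (33, x, n), (33, x, v), (36, u, r), (8, u, r)}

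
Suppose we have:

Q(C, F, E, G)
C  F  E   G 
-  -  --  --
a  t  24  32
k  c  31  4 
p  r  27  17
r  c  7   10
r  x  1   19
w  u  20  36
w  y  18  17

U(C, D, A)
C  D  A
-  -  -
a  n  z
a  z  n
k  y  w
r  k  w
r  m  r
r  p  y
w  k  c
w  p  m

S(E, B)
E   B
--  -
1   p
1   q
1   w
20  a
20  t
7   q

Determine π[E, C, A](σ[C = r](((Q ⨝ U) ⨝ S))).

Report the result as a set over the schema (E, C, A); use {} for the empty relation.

Natural join on C: {(a, t, 24, 32, n, z), (a, t, 24, 32, z, n), (k, c, 31, 4, y, w), (r, c, 7, 10, k, w), (r, c, 7, 10, m, r), (r, c, 7, 10, p, y), (r, x, 1, 19, k, w), (r, x, 1, 19, m, r), (r, x, 1, 19, p, y), (w, u, 20, 36, k, c), (w, u, 20, 36, p, m), (w, y, 18, 17, k, c), (w, y, 18, 17, p, m)}
Natural join on E: {(r, c, 7, 10, k, w, q), (r, c, 7, 10, m, r, q), (r, c, 7, 10, p, y, q), (r, x, 1, 19, k, w, p), (r, x, 1, 19, k, w, q), (r, x, 1, 19, k, w, w), (r, x, 1, 19, m, r, p), (r, x, 1, 19, m, r, q), (r, x, 1, 19, m, r, w), (r, x, 1, 19, p, y, p), (r, x, 1, 19, p, y, q), (r, x, 1, 19, p, y, w), (w, u, 20, 36, k, c, a), (w, u, 20, 36, k, c, t), (w, u, 20, 36, p, m, a), (w, u, 20, 36, p, m, t)}
Selection C = r: {(r, c, 7, 10, k, w, q), (r, c, 7, 10, m, r, q), (r, c, 7, 10, p, y, q), (r, x, 1, 19, k, w, p), (r, x, 1, 19, k, w, q), (r, x, 1, 19, k, w, w), (r, x, 1, 19, m, r, p), (r, x, 1, 19, m, r, q), (r, x, 1, 19, m, r, w), (r, x, 1, 19, p, y, p), (r, x, 1, 19, p, y, q), (r, x, 1, 19, p, y, w)}
Projecting to E, C, A (6 duplicate(s) eliminated): {(1, r, r), (1, r, w), (1, r, y), (7, r, r), (7, r, w), (7, r, y)}

{(1, r, r), (1, r, w), (1, r, y), (7, r, r), (7, r, w), (7, r, y)}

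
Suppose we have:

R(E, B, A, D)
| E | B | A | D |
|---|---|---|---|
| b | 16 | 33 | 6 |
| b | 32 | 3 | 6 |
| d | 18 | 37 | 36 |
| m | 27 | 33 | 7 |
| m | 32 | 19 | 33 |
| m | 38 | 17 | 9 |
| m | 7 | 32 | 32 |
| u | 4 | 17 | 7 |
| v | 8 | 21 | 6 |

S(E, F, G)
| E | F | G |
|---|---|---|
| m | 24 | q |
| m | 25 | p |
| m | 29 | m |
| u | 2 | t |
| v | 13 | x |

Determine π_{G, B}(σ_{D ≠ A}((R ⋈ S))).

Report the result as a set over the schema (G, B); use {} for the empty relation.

Natural join on E: {(m, 27, 33, 7, 24, q), (m, 27, 33, 7, 25, p), (m, 27, 33, 7, 29, m), (m, 32, 19, 33, 24, q), (m, 32, 19, 33, 25, p), (m, 32, 19, 33, 29, m), (m, 38, 17, 9, 24, q), (m, 38, 17, 9, 25, p), (m, 38, 17, 9, 29, m), (m, 7, 32, 32, 24, q), (m, 7, 32, 32, 25, p), (m, 7, 32, 32, 29, m), (u, 4, 17, 7, 2, t), (v, 8, 21, 6, 13, x)}
Filtering on D ≠ A leaves {(m, 27, 33, 7, 24, q), (m, 27, 33, 7, 25, p), (m, 27, 33, 7, 29, m), (m, 32, 19, 33, 24, q), (m, 32, 19, 33, 25, p), (m, 32, 19, 33, 29, m), (m, 38, 17, 9, 24, q), (m, 38, 17, 9, 25, p), (m, 38, 17, 9, 29, m), (u, 4, 17, 7, 2, t), (v, 8, 21, 6, 13, x)}.
Keep only column(s) G, B: {(m, 27), (m, 32), (m, 38), (p, 27), (p, 32), (p, 38), (q, 27), (q, 32), (q, 38), (t, 4), (x, 8)}

{(m, 27), (m, 32), (m, 38), (p, 27), (p, 32), (p, 38), (q, 27), (q, 32), (q, 38), (t, 4), (x, 8)}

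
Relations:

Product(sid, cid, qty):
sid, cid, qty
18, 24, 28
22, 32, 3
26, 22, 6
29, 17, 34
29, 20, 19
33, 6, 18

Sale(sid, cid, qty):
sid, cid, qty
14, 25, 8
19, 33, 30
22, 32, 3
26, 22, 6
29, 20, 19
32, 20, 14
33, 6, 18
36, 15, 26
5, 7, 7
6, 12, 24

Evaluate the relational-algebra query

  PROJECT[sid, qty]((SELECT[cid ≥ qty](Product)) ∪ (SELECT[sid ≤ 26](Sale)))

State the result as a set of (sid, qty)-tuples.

Apply σ_{cid ≥ qty}; surviving tuples: {(22, 32, 3), (26, 22, 6), (29, 20, 19)}
Apply σ_{sid ≤ 26}; surviving tuples: {(14, 25, 8), (19, 33, 30), (22, 32, 3), (26, 22, 6), (5, 7, 7), (6, 12, 24)}
Taking the union: {(14, 25, 8), (19, 33, 30), (22, 32, 3), (26, 22, 6), (29, 20, 19), (5, 7, 7), (6, 12, 24)}
π_{sid, qty} gives {(14, 8), (19, 30), (22, 3), (26, 6), (29, 19), (5, 7), (6, 24)}.

{(14, 8), (19, 30), (22, 3), (26, 6), (29, 19), (5, 7), (6, 24)}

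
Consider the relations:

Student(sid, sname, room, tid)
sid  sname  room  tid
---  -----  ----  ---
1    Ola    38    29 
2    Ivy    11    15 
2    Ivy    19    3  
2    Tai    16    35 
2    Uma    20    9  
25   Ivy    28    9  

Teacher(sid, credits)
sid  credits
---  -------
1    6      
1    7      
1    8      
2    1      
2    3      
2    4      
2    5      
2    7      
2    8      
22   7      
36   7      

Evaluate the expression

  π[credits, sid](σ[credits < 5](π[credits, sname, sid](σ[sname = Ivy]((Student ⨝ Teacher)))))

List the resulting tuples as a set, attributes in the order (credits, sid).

{(1, 2), (3, 2), (4, 2)}

Joining Student and Teacher on sid yields {(1, Ola, 38, 29, 6), (1, Ola, 38, 29, 7), (1, Ola, 38, 29, 8), (2, Ivy, 11, 15, 1), (2, Ivy, 11, 15, 3), (2, Ivy, 11, 15, 4), (2, Ivy, 11, 15, 5), (2, Ivy, 11, 15, 7), (2, Ivy, 11, 15, 8), (2, Ivy, 19, 3, 1), (2, Ivy, 19, 3, 3), (2, Ivy, 19, 3, 4), (2, Ivy, 19, 3, 5), (2, Ivy, 19, 3, 7), (2, Ivy, 19, 3, 8), (2, Tai, 16, 35, 1), (2, Tai, 16, 35, 3), (2, Tai, 16, 35, 4), (2, Tai, 16, 35, 5), (2, Tai, 16, 35, 7), (2, Tai, 16, 35, 8), (2, Uma, 20, 9, 1), (2, Uma, 20, 9, 3), (2, Uma, 20, 9, 4), (2, Uma, 20, 9, 5), (2, Uma, 20, 9, 7), (2, Uma, 20, 9, 8)}.
Filtering on sname = Ivy leaves {(2, Ivy, 11, 15, 1), (2, Ivy, 11, 15, 3), (2, Ivy, 11, 15, 4), (2, Ivy, 11, 15, 5), (2, Ivy, 11, 15, 7), (2, Ivy, 11, 15, 8), (2, Ivy, 19, 3, 1), (2, Ivy, 19, 3, 3), (2, Ivy, 19, 3, 4), (2, Ivy, 19, 3, 5), (2, Ivy, 19, 3, 7), (2, Ivy, 19, 3, 8)}.
π_{credits, sname, sid} gives {(1, Ivy, 2), (3, Ivy, 2), (4, Ivy, 2), (5, Ivy, 2), (7, Ivy, 2), (8, Ivy, 2)} (6 duplicate(s) eliminated).
Filtering on credits < 5 leaves {(1, Ivy, 2), (3, Ivy, 2), (4, Ivy, 2)}.
π_{credits, sid} gives {(1, 2), (3, 2), (4, 2)}.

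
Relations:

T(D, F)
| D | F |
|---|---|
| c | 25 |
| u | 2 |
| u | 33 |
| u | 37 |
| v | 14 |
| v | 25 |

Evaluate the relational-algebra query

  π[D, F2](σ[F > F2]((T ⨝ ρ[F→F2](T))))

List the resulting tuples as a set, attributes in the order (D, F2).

ρ[F→F2]: schema becomes (D, F2); tuples unchanged.
T ⋈ ρ[F→F2](T) (natural join on D): {(c, 25, 25), (u, 2, 2), (u, 2, 33), (u, 2, 37), (u, 33, 2), (u, 33, 33), (u, 33, 37), (u, 37, 2), (u, 37, 33), (u, 37, 37), (v, 14, 14), (v, 14, 25), (v, 25, 14), (v, 25, 25)}
Apply σ_{F > F2}; surviving tuples: {(u, 33, 2), (u, 37, 2), (u, 37, 33), (v, 25, 14)}
π[D, F2]: project onto (D, F2) (1 duplicate(s) eliminated) → {(u, 2), (u, 33), (v, 14)}

{(u, 2), (u, 33), (v, 14)}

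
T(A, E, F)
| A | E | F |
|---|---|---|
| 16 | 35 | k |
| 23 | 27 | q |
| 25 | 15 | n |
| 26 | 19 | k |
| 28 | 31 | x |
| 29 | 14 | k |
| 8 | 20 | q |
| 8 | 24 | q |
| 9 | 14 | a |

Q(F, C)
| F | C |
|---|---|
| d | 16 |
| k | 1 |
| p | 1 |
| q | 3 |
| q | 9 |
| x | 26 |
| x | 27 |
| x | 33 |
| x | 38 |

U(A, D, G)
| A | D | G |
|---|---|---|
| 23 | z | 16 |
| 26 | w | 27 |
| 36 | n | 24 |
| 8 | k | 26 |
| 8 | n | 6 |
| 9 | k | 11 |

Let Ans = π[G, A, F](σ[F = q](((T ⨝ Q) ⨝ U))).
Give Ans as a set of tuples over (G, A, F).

Joining T and Q on F yields {(16, 35, k, 1), (23, 27, q, 3), (23, 27, q, 9), (26, 19, k, 1), (28, 31, x, 26), (28, 31, x, 27), (28, 31, x, 33), (28, 31, x, 38), (29, 14, k, 1), (8, 20, q, 3), (8, 20, q, 9), (8, 24, q, 3), (8, 24, q, 9)}.
Joining (T ⨝ Q) and U on A yields {(23, 27, q, 3, z, 16), (23, 27, q, 9, z, 16), (26, 19, k, 1, w, 27), (8, 20, q, 3, k, 26), (8, 20, q, 3, n, 6), (8, 20, q, 9, k, 26), (8, 20, q, 9, n, 6), (8, 24, q, 3, k, 26), (8, 24, q, 3, n, 6), (8, 24, q, 9, k, 26), (8, 24, q, 9, n, 6)}.
σ[F = q]: keep tuples satisfying F = q → {(23, 27, q, 3, z, 16), (23, 27, q, 9, z, 16), (8, 20, q, 3, k, 26), (8, 20, q, 3, n, 6), (8, 20, q, 9, k, 26), (8, 20, q, 9, n, 6), (8, 24, q, 3, k, 26), (8, 24, q, 3, n, 6), (8, 24, q, 9, k, 26), (8, 24, q, 9, n, 6)}
π_{G, A, F} gives {(16, 23, q), (26, 8, q), (6, 8, q)} (7 duplicate(s) eliminated).

{(16, 23, q), (26, 8, q), (6, 8, q)}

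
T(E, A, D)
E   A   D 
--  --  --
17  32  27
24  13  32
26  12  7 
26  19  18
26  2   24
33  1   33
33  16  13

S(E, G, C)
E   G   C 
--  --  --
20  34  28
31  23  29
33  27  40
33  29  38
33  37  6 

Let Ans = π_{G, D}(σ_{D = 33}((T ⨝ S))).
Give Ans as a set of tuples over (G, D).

{(27, 33), (29, 33), (37, 33)}

Joining T and S on E yields {(33, 1, 33, 27, 40), (33, 1, 33, 29, 38), (33, 1, 33, 37, 6), (33, 16, 13, 27, 40), (33, 16, 13, 29, 38), (33, 16, 13, 37, 6)}.
σ[D = 33]: keep tuples satisfying D = 33 → {(33, 1, 33, 27, 40), (33, 1, 33, 29, 38), (33, 1, 33, 37, 6)}
Keep only column(s) G, D: {(27, 33), (29, 33), (37, 33)}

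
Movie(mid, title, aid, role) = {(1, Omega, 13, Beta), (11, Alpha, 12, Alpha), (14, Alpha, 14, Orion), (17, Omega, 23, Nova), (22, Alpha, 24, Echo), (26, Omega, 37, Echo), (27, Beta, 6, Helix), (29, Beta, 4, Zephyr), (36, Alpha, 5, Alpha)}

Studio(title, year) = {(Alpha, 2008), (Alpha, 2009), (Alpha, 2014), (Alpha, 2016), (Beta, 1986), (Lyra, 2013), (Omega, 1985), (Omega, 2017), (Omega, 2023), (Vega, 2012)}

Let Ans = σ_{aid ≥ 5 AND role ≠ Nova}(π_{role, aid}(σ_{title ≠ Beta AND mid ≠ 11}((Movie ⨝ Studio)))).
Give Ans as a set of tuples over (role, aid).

{(Alpha, 5), (Beta, 13), (Echo, 24), (Echo, 37), (Orion, 14)}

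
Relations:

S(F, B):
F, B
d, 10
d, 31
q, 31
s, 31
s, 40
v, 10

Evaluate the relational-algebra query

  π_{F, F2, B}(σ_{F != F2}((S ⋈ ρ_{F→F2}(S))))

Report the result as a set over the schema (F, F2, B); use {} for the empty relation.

ρ[F→F2]: schema becomes (F2, B); tuples unchanged.
Natural join on B: {(d, 10, d), (d, 10, v), (d, 31, d), (d, 31, q), (d, 31, s), (q, 31, d), (q, 31, q), (q, 31, s), (s, 31, d), (s, 31, q), (s, 31, s), (s, 40, s), (v, 10, d), (v, 10, v)}
σ[F != F2]: keep tuples satisfying F != F2 → {(d, 10, v), (d, 31, q), (d, 31, s), (q, 31, d), (q, 31, s), (s, 31, d), (s, 31, q), (v, 10, d)}
π[F, F2, B]: project onto (F, F2, B) → {(d, q, 31), (d, s, 31), (d, v, 10), (q, d, 31), (q, s, 31), (s, d, 31), (s, q, 31), (v, d, 10)}

{(d, q, 31), (d, s, 31), (d, v, 10), (q, d, 31), (q, s, 31), (s, d, 31), (s, q, 31), (v, d, 10)}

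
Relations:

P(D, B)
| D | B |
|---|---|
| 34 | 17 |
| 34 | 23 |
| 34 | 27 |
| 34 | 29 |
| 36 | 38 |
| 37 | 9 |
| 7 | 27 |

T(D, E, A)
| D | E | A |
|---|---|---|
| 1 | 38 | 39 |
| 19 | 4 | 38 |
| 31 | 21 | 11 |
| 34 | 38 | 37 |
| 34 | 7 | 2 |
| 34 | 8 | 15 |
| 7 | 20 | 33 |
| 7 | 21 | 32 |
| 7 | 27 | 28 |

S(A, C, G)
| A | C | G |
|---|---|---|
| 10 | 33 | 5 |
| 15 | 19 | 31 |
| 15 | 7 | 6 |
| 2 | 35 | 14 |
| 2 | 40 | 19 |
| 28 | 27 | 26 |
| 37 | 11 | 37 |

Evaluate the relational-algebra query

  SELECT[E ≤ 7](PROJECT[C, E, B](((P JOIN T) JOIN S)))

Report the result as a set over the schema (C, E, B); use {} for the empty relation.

{(35, 7, 17), (35, 7, 23), (35, 7, 27), (35, 7, 29), (40, 7, 17), (40, 7, 23), (40, 7, 27), (40, 7, 29)}

Joining P and T on D yields {(34, 17, 38, 37), (34, 17, 7, 2), (34, 17, 8, 15), (34, 23, 38, 37), (34, 23, 7, 2), (34, 23, 8, 15), (34, 27, 38, 37), (34, 27, 7, 2), (34, 27, 8, 15), (34, 29, 38, 37), (34, 29, 7, 2), (34, 29, 8, 15), (7, 27, 20, 33), (7, 27, 21, 32), (7, 27, 27, 28)}.
Joining (P JOIN T) and S on A yields {(34, 17, 38, 37, 11, 37), (34, 17, 7, 2, 35, 14), (34, 17, 7, 2, 40, 19), (34, 17, 8, 15, 19, 31), (34, 17, 8, 15, 7, 6), (34, 23, 38, 37, 11, 37), (34, 23, 7, 2, 35, 14), (34, 23, 7, 2, 40, 19), (34, 23, 8, 15, 19, 31), (34, 23, 8, 15, 7, 6), (34, 27, 38, 37, 11, 37), (34, 27, 7, 2, 35, 14), (34, 27, 7, 2, 40, 19), (34, 27, 8, 15, 19, 31), (34, 27, 8, 15, 7, 6), (34, 29, 38, 37, 11, 37), (34, 29, 7, 2, 35, 14), (34, 29, 7, 2, 40, 19), (34, 29, 8, 15, 19, 31), (34, 29, 8, 15, 7, 6), (7, 27, 27, 28, 27, 26)}.
π_{C, E, B} gives {(11, 38, 17), (11, 38, 23), (11, 38, 27), (11, 38, 29), (19, 8, 17), (19, 8, 23), (19, 8, 27), (19, 8, 29), (27, 27, 27), (35, 7, 17), (35, 7, 23), (35, 7, 27), (35, 7, 29), (40, 7, 17), (40, 7, 23), (40, 7, 27), (40, 7, 29), (7, 8, 17), (7, 8, 23), (7, 8, 27), (7, 8, 29)}.
Selection E ≤ 7: {(35, 7, 17), (35, 7, 23), (35, 7, 27), (35, 7, 29), (40, 7, 17), (40, 7, 23), (40, 7, 27), (40, 7, 29)}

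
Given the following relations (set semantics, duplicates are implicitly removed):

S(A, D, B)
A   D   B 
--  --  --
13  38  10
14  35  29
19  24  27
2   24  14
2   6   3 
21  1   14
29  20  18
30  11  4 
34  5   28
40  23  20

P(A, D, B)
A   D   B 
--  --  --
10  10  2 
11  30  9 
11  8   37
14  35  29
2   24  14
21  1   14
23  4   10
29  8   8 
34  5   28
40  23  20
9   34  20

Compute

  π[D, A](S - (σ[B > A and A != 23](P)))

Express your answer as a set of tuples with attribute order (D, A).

{(1, 21), (11, 30), (20, 29), (23, 40), (24, 19), (38, 13), (5, 34), (6, 2)}

σ[B > A and A != 23]: keep tuples satisfying B > A and A != 23 → {(11, 8, 37), (14, 35, 29), (2, 24, 14), (9, 34, 20)}
Set difference of the two operands is {(13, 38, 10), (19, 24, 27), (2, 6, 3), (21, 1, 14), (29, 20, 18), (30, 11, 4), (34, 5, 28), (40, 23, 20)}.
π[D, A]: project onto (D, A) → {(1, 21), (11, 30), (20, 29), (23, 40), (24, 19), (38, 13), (5, 34), (6, 2)}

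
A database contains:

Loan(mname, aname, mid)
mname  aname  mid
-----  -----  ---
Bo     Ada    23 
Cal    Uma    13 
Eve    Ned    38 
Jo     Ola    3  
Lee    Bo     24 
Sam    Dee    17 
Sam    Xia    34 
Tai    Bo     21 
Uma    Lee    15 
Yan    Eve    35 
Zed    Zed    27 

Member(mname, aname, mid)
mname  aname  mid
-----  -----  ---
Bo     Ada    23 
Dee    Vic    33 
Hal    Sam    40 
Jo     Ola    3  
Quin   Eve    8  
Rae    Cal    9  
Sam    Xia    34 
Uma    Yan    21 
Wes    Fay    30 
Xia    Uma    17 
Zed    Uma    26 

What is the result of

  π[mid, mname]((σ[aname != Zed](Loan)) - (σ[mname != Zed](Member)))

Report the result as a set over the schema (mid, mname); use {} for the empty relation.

{(13, Cal), (15, Uma), (17, Sam), (21, Tai), (24, Lee), (35, Yan), (38, Eve)}

Filtering on aname != Zed leaves {(Bo, Ada, 23), (Cal, Uma, 13), (Eve, Ned, 38), (Jo, Ola, 3), (Lee, Bo, 24), (Sam, Dee, 17), (Sam, Xia, 34), (Tai, Bo, 21), (Uma, Lee, 15), (Yan, Eve, 35)}.
Filtering on mname != Zed leaves {(Bo, Ada, 23), (Dee, Vic, 33), (Hal, Sam, 40), (Jo, Ola, 3), (Quin, Eve, 8), (Rae, Cal, 9), (Sam, Xia, 34), (Uma, Yan, 21), (Wes, Fay, 30), (Xia, Uma, 17)}.
Taking the difference: {(Cal, Uma, 13), (Eve, Ned, 38), (Lee, Bo, 24), (Sam, Dee, 17), (Tai, Bo, 21), (Uma, Lee, 15), (Yan, Eve, 35)}
π[mid, mname]: project onto (mid, mname) → {(13, Cal), (15, Uma), (17, Sam), (21, Tai), (24, Lee), (35, Yan), (38, Eve)}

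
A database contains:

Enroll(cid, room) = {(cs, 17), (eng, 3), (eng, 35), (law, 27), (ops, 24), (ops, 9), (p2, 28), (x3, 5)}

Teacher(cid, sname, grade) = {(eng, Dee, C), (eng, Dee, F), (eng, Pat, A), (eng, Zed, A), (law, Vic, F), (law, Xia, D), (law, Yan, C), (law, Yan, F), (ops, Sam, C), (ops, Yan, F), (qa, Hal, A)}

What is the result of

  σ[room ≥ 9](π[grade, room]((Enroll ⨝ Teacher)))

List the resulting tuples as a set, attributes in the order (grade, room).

{(A, 35), (C, 24), (C, 27), (C, 35), (C, 9), (D, 27), (F, 24), (F, 27), (F, 35), (F, 9)}

Joining Enroll and Teacher on cid yields {(eng, 3, Dee, C), (eng, 3, Dee, F), (eng, 3, Pat, A), (eng, 3, Zed, A), (eng, 35, Dee, C), (eng, 35, Dee, F), (eng, 35, Pat, A), (eng, 35, Zed, A), (law, 27, Vic, F), (law, 27, Xia, D), (law, 27, Yan, C), (law, 27, Yan, F), (ops, 24, Sam, C), (ops, 24, Yan, F), (ops, 9, Sam, C), (ops, 9, Yan, F)}.
π[grade, room]: project onto (grade, room) (3 duplicate(s) eliminated) → {(A, 3), (A, 35), (C, 24), (C, 27), (C, 3), (C, 35), (C, 9), (D, 27), (F, 24), (F, 27), (F, 3), (F, 35), (F, 9)}
σ[room ≥ 9]: keep tuples satisfying room ≥ 9 → {(A, 35), (C, 24), (C, 27), (C, 35), (C, 9), (D, 27), (F, 24), (F, 27), (F, 35), (F, 9)}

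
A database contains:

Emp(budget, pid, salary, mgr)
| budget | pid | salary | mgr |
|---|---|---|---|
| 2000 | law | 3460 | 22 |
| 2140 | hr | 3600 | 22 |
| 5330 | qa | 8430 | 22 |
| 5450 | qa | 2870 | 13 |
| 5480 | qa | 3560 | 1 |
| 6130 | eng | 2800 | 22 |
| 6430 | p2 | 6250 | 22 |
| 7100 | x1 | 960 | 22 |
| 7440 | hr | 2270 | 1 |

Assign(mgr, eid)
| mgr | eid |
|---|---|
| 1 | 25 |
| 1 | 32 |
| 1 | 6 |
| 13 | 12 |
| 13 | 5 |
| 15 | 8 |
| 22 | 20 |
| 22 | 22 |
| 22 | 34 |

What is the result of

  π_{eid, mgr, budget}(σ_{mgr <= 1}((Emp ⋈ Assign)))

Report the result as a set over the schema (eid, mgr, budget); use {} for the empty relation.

Natural join on mgr: {(2000, law, 3460, 22, 20), (2000, law, 3460, 22, 22), (2000, law, 3460, 22, 34), (2140, hr, 3600, 22, 20), (2140, hr, 3600, 22, 22), (2140, hr, 3600, 22, 34), (5330, qa, 8430, 22, 20), (5330, qa, 8430, 22, 22), (5330, qa, 8430, 22, 34), (5450, qa, 2870, 13, 12), (5450, qa, 2870, 13, 5), (5480, qa, 3560, 1, 25), (5480, qa, 3560, 1, 32), (5480, qa, 3560, 1, 6), (6130, eng, 2800, 22, 20), (6130, eng, 2800, 22, 22), (6130, eng, 2800, 22, 34), (6430, p2, 6250, 22, 20), (6430, p2, 6250, 22, 22), (6430, p2, 6250, 22, 34), (7100, x1, 960, 22, 20), (7100, x1, 960, 22, 22), (7100, x1, 960, 22, 34), (7440, hr, 2270, 1, 25), (7440, hr, 2270, 1, 32), (7440, hr, 2270, 1, 6)}
Filtering on mgr <= 1 leaves {(5480, qa, 3560, 1, 25), (5480, qa, 3560, 1, 32), (5480, qa, 3560, 1, 6), (7440, hr, 2270, 1, 25), (7440, hr, 2270, 1, 32), (7440, hr, 2270, 1, 6)}.
π[eid, mgr, budget]: project onto (eid, mgr, budget) → {(25, 1, 5480), (25, 1, 7440), (32, 1, 5480), (32, 1, 7440), (6, 1, 5480), (6, 1, 7440)}

{(25, 1, 5480), (25, 1, 7440), (32, 1, 5480), (32, 1, 7440), (6, 1, 5480), (6, 1, 7440)}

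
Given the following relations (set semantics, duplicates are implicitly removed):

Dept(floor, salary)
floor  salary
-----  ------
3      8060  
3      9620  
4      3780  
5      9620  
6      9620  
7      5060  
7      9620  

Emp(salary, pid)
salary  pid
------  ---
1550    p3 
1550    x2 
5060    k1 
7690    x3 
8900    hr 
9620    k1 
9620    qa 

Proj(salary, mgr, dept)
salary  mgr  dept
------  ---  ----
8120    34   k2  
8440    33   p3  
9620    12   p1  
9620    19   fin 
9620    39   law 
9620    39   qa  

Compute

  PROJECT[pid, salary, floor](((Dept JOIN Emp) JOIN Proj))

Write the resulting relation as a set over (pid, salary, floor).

{(k1, 9620, 3), (k1, 9620, 5), (k1, 9620, 6), (k1, 9620, 7), (qa, 9620, 3), (qa, 9620, 5), (qa, 9620, 6), (qa, 9620, 7)}

Joining Dept and Emp on salary yields {(3, 9620, k1), (3, 9620, qa), (5, 9620, k1), (5, 9620, qa), (6, 9620, k1), (6, 9620, qa), (7, 5060, k1), (7, 9620, k1), (7, 9620, qa)}.
Joining (Dept JOIN Emp) and Proj on salary yields {(3, 9620, k1, 12, p1), (3, 9620, k1, 19, fin), (3, 9620, k1, 39, law), (3, 9620, k1, 39, qa), (3, 9620, qa, 12, p1), (3, 9620, qa, 19, fin), (3, 9620, qa, 39, law), (3, 9620, qa, 39, qa), (5, 9620, k1, 12, p1), (5, 9620, k1, 19, fin), (5, 9620, k1, 39, law), (5, 9620, k1, 39, qa), (5, 9620, qa, 12, p1), (5, 9620, qa, 19, fin), (5, 9620, qa, 39, law), (5, 9620, qa, 39, qa), (6, 9620, k1, 12, p1), (6, 9620, k1, 19, fin), (6, 9620, k1, 39, law), (6, 9620, k1, 39, qa), (6, 9620, qa, 12, p1), (6, 9620, qa, 19, fin), (6, 9620, qa, 39, law), (6, 9620, qa, 39, qa), (7, 9620, k1, 12, p1), (7, 9620, k1, 19, fin), (7, 9620, k1, 39, law), (7, 9620, k1, 39, qa), (7, 9620, qa, 12, p1), (7, 9620, qa, 19, fin), (7, 9620, qa, 39, law), (7, 9620, qa, 39, qa)}.
π[pid, salary, floor]: project onto (pid, salary, floor) (24 duplicate(s) eliminated) → {(k1, 9620, 3), (k1, 9620, 5), (k1, 9620, 6), (k1, 9620, 7), (qa, 9620, 3), (qa, 9620, 5), (qa, 9620, 6), (qa, 9620, 7)}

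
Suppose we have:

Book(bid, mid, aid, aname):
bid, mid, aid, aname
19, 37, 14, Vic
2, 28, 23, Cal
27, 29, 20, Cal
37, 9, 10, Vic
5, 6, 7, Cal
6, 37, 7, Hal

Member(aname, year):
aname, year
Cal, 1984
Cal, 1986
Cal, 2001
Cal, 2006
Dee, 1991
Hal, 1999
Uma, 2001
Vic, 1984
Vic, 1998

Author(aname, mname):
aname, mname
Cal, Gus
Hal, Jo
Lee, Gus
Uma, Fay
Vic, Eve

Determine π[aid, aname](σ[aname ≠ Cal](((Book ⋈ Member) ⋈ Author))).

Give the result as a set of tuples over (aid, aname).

Book ⋈ Member (natural join on aname): {(19, 37, 14, Vic, 1984), (19, 37, 14, Vic, 1998), (2, 28, 23, Cal, 1984), (2, 28, 23, Cal, 1986), (2, 28, 23, Cal, 2001), (2, 28, 23, Cal, 2006), (27, 29, 20, Cal, 1984), (27, 29, 20, Cal, 1986), (27, 29, 20, Cal, 2001), (27, 29, 20, Cal, 2006), (37, 9, 10, Vic, 1984), (37, 9, 10, Vic, 1998), (5, 6, 7, Cal, 1984), (5, 6, 7, Cal, 1986), (5, 6, 7, Cal, 2001), (5, 6, 7, Cal, 2006), (6, 37, 7, Hal, 1999)}
(Book ⋈ Member) ⋈ Author (natural join on aname): {(19, 37, 14, Vic, 1984, Eve), (19, 37, 14, Vic, 1998, Eve), (2, 28, 23, Cal, 1984, Gus), (2, 28, 23, Cal, 1986, Gus), (2, 28, 23, Cal, 2001, Gus), (2, 28, 23, Cal, 2006, Gus), (27, 29, 20, Cal, 1984, Gus), (27, 29, 20, Cal, 1986, Gus), (27, 29, 20, Cal, 2001, Gus), (27, 29, 20, Cal, 2006, Gus), (37, 9, 10, Vic, 1984, Eve), (37, 9, 10, Vic, 1998, Eve), (5, 6, 7, Cal, 1984, Gus), (5, 6, 7, Cal, 1986, Gus), (5, 6, 7, Cal, 2001, Gus), (5, 6, 7, Cal, 2006, Gus), (6, 37, 7, Hal, 1999, Jo)}
Filtering on aname ≠ Cal leaves {(19, 37, 14, Vic, 1984, Eve), (19, 37, 14, Vic, 1998, Eve), (37, 9, 10, Vic, 1984, Eve), (37, 9, 10, Vic, 1998, Eve), (6, 37, 7, Hal, 1999, Jo)}.
π[aid, aname]: project onto (aid, aname) (2 duplicate(s) eliminated) → {(10, Vic), (14, Vic), (7, Hal)}

{(10, Vic), (14, Vic), (7, Hal)}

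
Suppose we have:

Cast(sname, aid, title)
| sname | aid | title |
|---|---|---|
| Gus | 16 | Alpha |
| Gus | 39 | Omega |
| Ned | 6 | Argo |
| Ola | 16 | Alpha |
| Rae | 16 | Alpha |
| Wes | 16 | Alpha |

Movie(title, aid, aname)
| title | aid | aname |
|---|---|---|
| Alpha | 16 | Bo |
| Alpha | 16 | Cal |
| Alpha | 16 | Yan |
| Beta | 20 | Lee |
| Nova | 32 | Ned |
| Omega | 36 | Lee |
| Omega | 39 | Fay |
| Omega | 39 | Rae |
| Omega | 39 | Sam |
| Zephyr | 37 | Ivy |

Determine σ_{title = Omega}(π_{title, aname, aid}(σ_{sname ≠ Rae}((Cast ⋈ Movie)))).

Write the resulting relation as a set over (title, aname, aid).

Joining Cast and Movie on aid, title yields {(Gus, 16, Alpha, Bo), (Gus, 16, Alpha, Cal), (Gus, 16, Alpha, Yan), (Gus, 39, Omega, Fay), (Gus, 39, Omega, Rae), (Gus, 39, Omega, Sam), (Ola, 16, Alpha, Bo), (Ola, 16, Alpha, Cal), (Ola, 16, Alpha, Yan), (Rae, 16, Alpha, Bo), (Rae, 16, Alpha, Cal), (Rae, 16, Alpha, Yan), (Wes, 16, Alpha, Bo), (Wes, 16, Alpha, Cal), (Wes, 16, Alpha, Yan)}.
Filtering on sname ≠ Rae leaves {(Gus, 16, Alpha, Bo), (Gus, 16, Alpha, Cal), (Gus, 16, Alpha, Yan), (Gus, 39, Omega, Fay), (Gus, 39, Omega, Rae), (Gus, 39, Omega, Sam), (Ola, 16, Alpha, Bo), (Ola, 16, Alpha, Cal), (Ola, 16, Alpha, Yan), (Wes, 16, Alpha, Bo), (Wes, 16, Alpha, Cal), (Wes, 16, Alpha, Yan)}.
π[title, aname, aid]: project onto (title, aname, aid) (6 duplicate(s) eliminated) → {(Alpha, Bo, 16), (Alpha, Cal, 16), (Alpha, Yan, 16), (Omega, Fay, 39), (Omega, Rae, 39), (Omega, Sam, 39)}
Filtering on title = Omega leaves {(Omega, Fay, 39), (Omega, Rae, 39), (Omega, Sam, 39)}.

{(Omega, Fay, 39), (Omega, Rae, 39), (Omega, Sam, 39)}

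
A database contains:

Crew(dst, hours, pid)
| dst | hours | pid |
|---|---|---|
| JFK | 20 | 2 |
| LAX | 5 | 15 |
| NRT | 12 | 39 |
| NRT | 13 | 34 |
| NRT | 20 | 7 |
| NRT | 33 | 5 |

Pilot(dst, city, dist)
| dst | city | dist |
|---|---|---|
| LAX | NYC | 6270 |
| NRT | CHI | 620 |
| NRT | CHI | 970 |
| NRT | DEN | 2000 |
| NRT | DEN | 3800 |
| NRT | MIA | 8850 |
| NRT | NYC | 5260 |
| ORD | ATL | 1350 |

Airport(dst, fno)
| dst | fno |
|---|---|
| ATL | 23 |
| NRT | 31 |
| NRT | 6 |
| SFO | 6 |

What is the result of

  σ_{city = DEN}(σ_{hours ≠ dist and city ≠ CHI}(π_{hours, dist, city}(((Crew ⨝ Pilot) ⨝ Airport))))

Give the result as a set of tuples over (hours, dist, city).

{(12, 2000, DEN), (12, 3800, DEN), (13, 2000, DEN), (13, 3800, DEN), (20, 2000, DEN), (20, 3800, DEN), (33, 2000, DEN), (33, 3800, DEN)}

Joining Crew and Pilot on dst yields {(LAX, 5, 15, NYC, 6270), (NRT, 12, 39, CHI, 620), (NRT, 12, 39, CHI, 970), (NRT, 12, 39, DEN, 2000), (NRT, 12, 39, DEN, 3800), (NRT, 12, 39, MIA, 8850), (NRT, 12, 39, NYC, 5260), (NRT, 13, 34, CHI, 620), (NRT, 13, 34, CHI, 970), (NRT, 13, 34, DEN, 2000), (NRT, 13, 34, DEN, 3800), (NRT, 13, 34, MIA, 8850), (NRT, 13, 34, NYC, 5260), (NRT, 20, 7, CHI, 620), (NRT, 20, 7, CHI, 970), (NRT, 20, 7, DEN, 2000), (NRT, 20, 7, DEN, 3800), (NRT, 20, 7, MIA, 8850), (NRT, 20, 7, NYC, 5260), (NRT, 33, 5, CHI, 620), (NRT, 33, 5, CHI, 970), (NRT, 33, 5, DEN, 2000), (NRT, 33, 5, DEN, 3800), (NRT, 33, 5, MIA, 8850), (NRT, 33, 5, NYC, 5260)}.
Joining (Crew ⨝ Pilot) and Airport on dst yields {(NRT, 12, 39, CHI, 620, 31), (NRT, 12, 39, CHI, 620, 6), (NRT, 12, 39, CHI, 970, 31), (NRT, 12, 39, CHI, 970, 6), (NRT, 12, 39, DEN, 2000, 31), (NRT, 12, 39, DEN, 2000, 6), (NRT, 12, 39, DEN, 3800, 31), (NRT, 12, 39, DEN, 3800, 6), (NRT, 12, 39, MIA, 8850, 31), (NRT, 12, 39, MIA, 8850, 6), (NRT, 12, 39, NYC, 5260, 31), (NRT, 12, 39, NYC, 5260, 6), (NRT, 13, 34, CHI, 620, 31), (NRT, 13, 34, CHI, 620, 6), (NRT, 13, 34, CHI, 970, 31), (NRT, 13, 34, CHI, 970, 6), (NRT, 13, 34, DEN, 2000, 31), (NRT, 13, 34, DEN, 2000, 6), (NRT, 13, 34, DEN, 3800, 31), (NRT, 13, 34, DEN, 3800, 6), (NRT, 13, 34, MIA, 8850, 31), (NRT, 13, 34, MIA, 8850, 6), (NRT, 13, 34, NYC, 5260, 31), (NRT, 13, 34, NYC, 5260, 6), (NRT, 20, 7, CHI, 620, 31), (NRT, 20, 7, CHI, 620, 6), (NRT, 20, 7, CHI, 970, 31), (NRT, 20, 7, CHI, 970, 6), (NRT, 20, 7, DEN, 2000, 31), (NRT, 20, 7, DEN, 2000, 6), (NRT, 20, 7, DEN, 3800, 31), (NRT, 20, 7, DEN, 3800, 6), (NRT, 20, 7, MIA, 8850, 31), (NRT, 20, 7, MIA, 8850, 6), (NRT, 20, 7, NYC, 5260, 31), (NRT, 20, 7, NYC, 5260, 6), (NRT, 33, 5, CHI, 620, 31), (NRT, 33, 5, CHI, 620, 6), (NRT, 33, 5, CHI, 970, 31), (NRT, 33, 5, CHI, 970, 6), (NRT, 33, 5, DEN, 2000, 31), (NRT, 33, 5, DEN, 2000, 6), (NRT, 33, 5, DEN, 3800, 31), (NRT, 33, 5, DEN, 3800, 6), (NRT, 33, 5, MIA, 8850, 31), (NRT, 33, 5, MIA, 8850, 6), (NRT, 33, 5, NYC, 5260, 31), (NRT, 33, 5, NYC, 5260, 6)}.
Projecting to hours, dist, city (24 duplicate(s) eliminated): {(12, 2000, DEN), (12, 3800, DEN), (12, 5260, NYC), (12, 620, CHI), (12, 8850, MIA), (12, 970, CHI), (13, 2000, DEN), (13, 3800, DEN), (13, 5260, NYC), (13, 620, CHI), (13, 8850, MIA), (13, 970, CHI), (20, 2000, DEN), (20, 3800, DEN), (20, 5260, NYC), (20, 620, CHI), (20, 8850, MIA), (20, 970, CHI), (33, 2000, DEN), (33, 3800, DEN), (33, 5260, NYC), (33, 620, CHI), (33, 8850, MIA), (33, 970, CHI)}
Filtering on hours ≠ dist and city ≠ CHI leaves {(12, 2000, DEN), (12, 3800, DEN), (12, 5260, NYC), (12, 8850, MIA), (13, 2000, DEN), (13, 3800, DEN), (13, 5260, NYC), (13, 8850, MIA), (20, 2000, DEN), (20, 3800, DEN), (20, 5260, NYC), (20, 8850, MIA), (33, 2000, DEN), (33, 3800, DEN), (33, 5260, NYC), (33, 8850, MIA)}.
Filtering on city = DEN leaves {(12, 2000, DEN), (12, 3800, DEN), (13, 2000, DEN), (13, 3800, DEN), (20, 2000, DEN), (20, 3800, DEN), (33, 2000, DEN), (33, 3800, DEN)}.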